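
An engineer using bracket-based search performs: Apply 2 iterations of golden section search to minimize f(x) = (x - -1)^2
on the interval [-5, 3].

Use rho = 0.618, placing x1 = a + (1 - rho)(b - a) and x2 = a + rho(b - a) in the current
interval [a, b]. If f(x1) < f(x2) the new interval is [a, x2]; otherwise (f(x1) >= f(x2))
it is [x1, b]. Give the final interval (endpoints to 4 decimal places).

Golden section search for min of f(x) = (x - -1)^2 on [-5, 3].
Each step: x1 = a + (1 - rho)(b - a), x2 = a + rho(b - a); if f(x1) < f(x2) keep [a, x2], otherwise keep [x1, b].
Step 1: [-5.0000, 3.0000], x1=-1.9440 (f=0.8911), x2=-0.0560 (f=0.8911); f(x1) = f(x2) (tie, not '<') => keep [-1.9440, 3.0000]
Step 2: [-1.9440, 3.0000], x1=-0.0554 (f=0.8923), x2=1.1114 (f=4.4580); f(x1) < f(x2) => keep [-1.9440, 1.1114]
Final interval: [-1.9440, 1.1114]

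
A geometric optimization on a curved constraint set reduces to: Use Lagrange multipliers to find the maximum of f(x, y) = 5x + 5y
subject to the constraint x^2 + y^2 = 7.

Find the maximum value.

Set up Lagrange conditions: grad f = lambda * grad g
  5 = 2*lambda*x
  5 = 2*lambda*y
From these: x/y = 5/5, so x = 5t, y = 5t for some t.
Substitute into constraint: (5t)^2 + (5t)^2 = 7
  t^2 * 50 = 7
  t = sqrt(7/50)
Maximum = 5*x + 5*y = (5^2 + 5^2)*t = 50 * sqrt(7/50) = sqrt(350)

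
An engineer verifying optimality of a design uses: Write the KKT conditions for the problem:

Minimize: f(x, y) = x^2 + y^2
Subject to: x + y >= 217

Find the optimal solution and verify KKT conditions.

KKT conditions for min x^2 + y^2 s.t. x + y >= 217:
Stationarity: 2x = mu, 2y = mu
So x = y = mu/2.
Complementary slackness: mu*(x + y - 217) = 0
Primal feasibility: x + y >= 217; dual feasibility: mu >= 0
If mu = 0 then x = y = 0, but 0 + 0 < 217 is infeasible, so the constraint is active.
Constraint active: x + y = 2*(mu/2) = 217 => mu = 217
x = y = 217/2, f = 47089/2
Verify: stationarity 2*(217/2) = 217 = mu; primal 217/2 + 217/2 = 217 >= 217; dual mu = 217 >= 0; complementary slackness 217*(217 - 217) = 0. All KKT conditions hold.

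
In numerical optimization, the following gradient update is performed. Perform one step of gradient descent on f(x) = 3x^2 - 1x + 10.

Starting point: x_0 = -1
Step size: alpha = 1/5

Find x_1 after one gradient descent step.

f(x) = 3x^2 - 1x + 10
f'(x) = 6x - 1
f'(-1) = 6*-1 + (-1) = -7
x_1 = x_0 - alpha * f'(x_0) = -1 - 1/5 * -7 = 2/5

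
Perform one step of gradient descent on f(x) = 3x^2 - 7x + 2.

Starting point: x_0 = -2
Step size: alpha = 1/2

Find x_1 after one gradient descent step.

f(x) = 3x^2 - 7x + 2
f'(x) = 6x - 7
f'(-2) = 6*-2 + (-7) = -19
x_1 = x_0 - alpha * f'(x_0) = -2 - 1/2 * -19 = 15/2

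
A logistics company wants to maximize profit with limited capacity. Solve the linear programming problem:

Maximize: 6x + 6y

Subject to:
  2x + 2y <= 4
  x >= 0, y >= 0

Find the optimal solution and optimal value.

The feasible region has vertices at [(0, 0), (2, 0), (0, 2)].
Checking objective 6x + 6y at each vertex:
  (0, 0): 6*0 + 6*0 = 0
  (2, 0): 6*2 + 6*0 = 12
  (0, 2): 6*0 + 6*2 = 12
Maximum is 12 at (2, 0).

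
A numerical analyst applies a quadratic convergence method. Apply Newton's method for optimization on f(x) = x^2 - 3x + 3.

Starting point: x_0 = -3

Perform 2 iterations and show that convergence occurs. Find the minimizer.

f(x) = x^2 - 3x + 3, f'(x) = 2x + (-3), f''(x) = 2
Step 1: f'(-3) = -9, x_1 = -3 - -9/2 = 3/2
Step 2: f'(3/2) = 0, x_2 = 3/2 (converged)
Newton's method converges in 1 step for quadratics.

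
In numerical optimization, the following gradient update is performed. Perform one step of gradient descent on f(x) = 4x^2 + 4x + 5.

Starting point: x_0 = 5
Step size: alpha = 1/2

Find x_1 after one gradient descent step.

f(x) = 4x^2 + 4x + 5
f'(x) = 8x + 4
f'(5) = 8*5 + (4) = 44
x_1 = x_0 - alpha * f'(x_0) = 5 - 1/2 * 44 = -17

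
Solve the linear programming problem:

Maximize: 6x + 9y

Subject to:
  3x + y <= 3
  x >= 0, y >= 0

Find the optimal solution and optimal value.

The feasible region has vertices at [(0, 0), (1, 0), (0, 3)].
Checking objective 6x + 9y at each vertex:
  (0, 0): 6*0 + 9*0 = 0
  (1, 0): 6*1 + 9*0 = 6
  (0, 3): 6*0 + 9*3 = 27
Maximum is 27 at (0, 3).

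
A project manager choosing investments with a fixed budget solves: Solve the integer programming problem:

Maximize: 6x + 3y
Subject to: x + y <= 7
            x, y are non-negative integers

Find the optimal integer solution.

Objective: 6x + 3y, constraint: x + y <= 7
Coefficient of x is 6 >= coefficient of y is 3, so allocate the entire budget to x.
Optimal: x = 7, y = 0, value = 42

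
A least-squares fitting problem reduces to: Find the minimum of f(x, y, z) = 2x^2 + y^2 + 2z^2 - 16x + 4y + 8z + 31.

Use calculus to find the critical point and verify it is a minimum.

f(x,y,z) = 2x^2 + y^2 + 2z^2 - 16x + 4y + 8z + 31
df/dx = 4x + (-16) = 0 => x = 4
df/dy = 2y + (4) = 0 => y = -2
df/dz = 4z + (8) = 0 => z = -2
f(4,-2,-2) = 2*(4)^2 + 1*(-2)^2 + 2*(-2)^2 + -16*(4) + 4*(-2) + 8*(-2) + 31 = -13
Hessian is diagonal with entries 4, 2, 4 > 0, confirmed minimum.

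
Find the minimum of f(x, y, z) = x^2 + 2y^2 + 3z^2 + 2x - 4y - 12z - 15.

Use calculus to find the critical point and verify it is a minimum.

f(x,y,z) = x^2 + 2y^2 + 3z^2 + 2x - 4y - 12z - 15
df/dx = 2x + (2) = 0 => x = -1
df/dy = 4y + (-4) = 0 => y = 1
df/dz = 6z + (-12) = 0 => z = 2
f(-1,1,2) = 1*(-1)^2 + 2*(1)^2 + 3*(2)^2 + 2*(-1) + -4*(1) + -12*(2) + -15 = -30
Hessian is diagonal with entries 2, 4, 6 > 0, confirmed minimum.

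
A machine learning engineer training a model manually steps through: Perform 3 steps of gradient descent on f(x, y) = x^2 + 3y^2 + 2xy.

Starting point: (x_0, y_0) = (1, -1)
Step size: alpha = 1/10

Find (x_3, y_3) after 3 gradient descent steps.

f(x,y) = x^2 + 3y^2 + 2xy
grad_x = 2x + 2y, grad_y = 6y + 2x
Step 1: grad = (0, -4), (1, -3/5)
Step 2: grad = (4/5, -8/5), (23/25, -11/25)
Step 3: grad = (24/25, -4/5), (103/125, -9/25)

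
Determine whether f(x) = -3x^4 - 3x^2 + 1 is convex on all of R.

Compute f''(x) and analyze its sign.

f(x) = -3x^4 - 3x^2 + 1
f'(x) = -12x^3 + -6x
f''(x) = -36x^2 + -6
f''(x) = -36x^2 + -6 <= -6 < 0 for all x
Therefore, f is concave on R.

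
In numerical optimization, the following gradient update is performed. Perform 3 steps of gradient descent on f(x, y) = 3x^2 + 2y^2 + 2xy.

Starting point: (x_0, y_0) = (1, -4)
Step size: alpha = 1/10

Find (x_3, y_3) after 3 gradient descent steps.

f(x,y) = 3x^2 + 2y^2 + 2xy
grad_x = 6x + 2y, grad_y = 4y + 2x
Step 1: grad = (-2, -14), (6/5, -13/5)
Step 2: grad = (2, -8), (1, -9/5)
Step 3: grad = (12/5, -26/5), (19/25, -32/25)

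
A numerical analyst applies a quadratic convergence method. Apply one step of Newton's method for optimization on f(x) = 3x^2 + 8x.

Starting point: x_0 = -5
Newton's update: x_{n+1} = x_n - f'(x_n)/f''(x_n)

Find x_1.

f(x) = 3x^2 + 8x
f'(x) = 6x + (8), f''(x) = 6
Newton step: x_1 = x_0 - f'(x_0)/f''(x_0)
f'(-5) = -22
x_1 = -5 - -22/6 = -4/3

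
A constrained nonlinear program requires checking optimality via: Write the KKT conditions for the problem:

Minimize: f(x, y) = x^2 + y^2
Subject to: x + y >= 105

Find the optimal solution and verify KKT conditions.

KKT conditions for min x^2 + y^2 s.t. x + y >= 105:
Stationarity: 2x = mu, 2y = mu
So x = y = mu/2.
Complementary slackness: mu*(x + y - 105) = 0
Primal feasibility: x + y >= 105; dual feasibility: mu >= 0
If mu = 0 then x = y = 0, but 0 + 0 < 105 is infeasible, so the constraint is active.
Constraint active: x + y = 2*(mu/2) = 105 => mu = 105
x = y = 105/2, f = 11025/2
Verify: stationarity 2*(105/2) = 105 = mu; primal 105/2 + 105/2 = 105 >= 105; dual mu = 105 >= 0; complementary slackness 105*(105 - 105) = 0. All KKT conditions hold.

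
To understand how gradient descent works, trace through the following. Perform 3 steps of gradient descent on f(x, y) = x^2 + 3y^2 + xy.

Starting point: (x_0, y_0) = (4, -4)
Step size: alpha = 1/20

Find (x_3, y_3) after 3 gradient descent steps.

f(x,y) = x^2 + 3y^2 + xy
grad_x = 2x + 1y, grad_y = 6y + 1x
Step 1: grad = (4, -20), (19/5, -3)
Step 2: grad = (23/5, -71/5), (357/100, -229/100)
Step 3: grad = (97/20, -1017/100), (1331/400, -3563/2000)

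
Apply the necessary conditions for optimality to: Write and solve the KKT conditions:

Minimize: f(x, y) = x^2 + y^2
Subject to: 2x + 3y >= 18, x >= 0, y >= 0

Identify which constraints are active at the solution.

KKT conditions for min x^2 + y^2 s.t. 2x + 3y >= 18, x >= 0, y >= 0:
Stationarity: 2x = mu*2 + mu_x, 2y = mu*3 + mu_y, with mu, mu_x, mu_y >= 0
Complementary slackness: mu*(2x + 3y - 18) = 0, mu_x*x = 0, mu_y*y = 0
(0, 0) is infeasible (2*0 + 3*0 < 18), so if mu = 0 stationarity would force x = mu_x/2 >= 0, y = mu_y/2 >= 0 with mu_x*x = mu_y*y = 0, i.e. x = y = 0: contradiction. Hence mu > 0 and 2x + 3y = 18 is active.
Try x > 0, y > 0 (so mu_x = mu_y = 0): x = 2*mu/2, y = 3*mu/2
Substitute: 2*(2*mu/2) + 3*(3*mu/2) = 18
  mu*13/2 = 18 => mu = 36/13
x* = 36/13 > 0, y* = 54/13 > 0, consistent with mu_x = mu_y = 0.
f is convex and the constraints are linear, so this KKT point is the global minimum.
f* = 324/13
Active constraints: 2x + 3y >= 18 (holds with equality, mu = 36/13 > 0); x >= 0 and y >= 0 are inactive (mu_x = mu_y = 0).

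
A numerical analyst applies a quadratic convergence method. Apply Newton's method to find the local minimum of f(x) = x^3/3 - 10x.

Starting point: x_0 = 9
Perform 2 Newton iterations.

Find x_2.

f(x) = x^3/3 - 10x
f'(x) = x^2 - 10, f''(x) = 2x
Newton update: x_{n+1} = x_n - (x_n^2 - 10)/(2*x_n)
Step 1: x_0 = 9, f'=71, f''=18, x_1 = 91/18
Step 2: x_1 = 91/18, f'=5041/324, f''=91/9, x_2 = 11521/3276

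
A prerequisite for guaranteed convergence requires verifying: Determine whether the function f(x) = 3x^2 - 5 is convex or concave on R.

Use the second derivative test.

f(x) = 3x^2 - 5
f'(x) = 6x + 0
f''(x) = 6
Since f''(x) = 6 > 0 for all x, f is convex on R.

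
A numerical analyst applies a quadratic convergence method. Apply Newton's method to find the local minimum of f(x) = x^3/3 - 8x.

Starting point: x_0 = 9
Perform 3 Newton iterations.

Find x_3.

f(x) = x^3/3 - 8x
f'(x) = x^2 - 8, f''(x) = 2x
Newton update: x_{n+1} = x_n - (x_n^2 - 8)/(2*x_n)
Step 1: x_0 = 9, f'=73, f''=18, x_1 = 89/18
Step 2: x_1 = 89/18, f'=5329/324, f''=89/9, x_2 = 10513/3204
Step 3: x_2 = 10513/3204, f'=28398241/10265616, f''=10513/1602, x_3 = 192648097/67367304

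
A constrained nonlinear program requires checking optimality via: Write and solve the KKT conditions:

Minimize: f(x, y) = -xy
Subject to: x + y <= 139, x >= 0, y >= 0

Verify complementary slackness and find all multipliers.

Problem: min -xy s.t. x + y <= 139 (multiplier lambda), x >= 0 (mu_x), y >= 0 (mu_y)
KKT stationarity: -y + lambda - mu_x = 0, -x + lambda - mu_y = 0, with lambda, mu_x, mu_y >= 0
Complementary slackness: lambda*(x + y - 139) = 0, mu_x*x = 0, mu_y*y = 0
If lambda = 0: y = -mu_x <= 0 and x = -mu_y <= 0 force x = y = 0 with f = 0; but x = y = 139/2 is feasible with f = -19321/4 < 0, so this is not the minimum. Hence lambda > 0 and x + y = 139.
Try x > 0, y > 0 (so mu_x = mu_y = 0): y = lambda, x = lambda => x = y = lambda
x + y = 139 => 2*lambda = 139 => lambda = 139/2
x* = y* = 139/2 > 0, consistent with mu_x = mu_y = 0.
(Any feasible point with x = 0 or y = 0 has f = 0 > -19321/4, so the minimum is not on those boundaries.)
min(-xy) = -19321/4 (i.e. max xy = 19321/4)
Multipliers: lambda = 139/2, mu_x = 0, mu_y = 0
Complementary slackness: lambda*(x + y - 139) = 139/2*(139/2 + 139/2 - 139) = 0, mu_x*x = 0*139/2 = 0, mu_y*y = 0*139/2 = 0. Satisfied.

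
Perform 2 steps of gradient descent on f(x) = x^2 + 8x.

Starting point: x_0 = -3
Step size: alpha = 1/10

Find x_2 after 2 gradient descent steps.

f(x) = x^2 + 8x, f'(x) = 2x + (8)
Step 1: f'(-3) = 2, x_1 = -3 - 1/10 * 2 = -16/5
Step 2: f'(-16/5) = 8/5, x_2 = -16/5 - 1/10 * 8/5 = -84/25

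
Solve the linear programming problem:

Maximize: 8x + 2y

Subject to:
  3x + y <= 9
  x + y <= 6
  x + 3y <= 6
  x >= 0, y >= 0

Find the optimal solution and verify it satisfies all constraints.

Feasible vertices: (0, 0), (0, 2), (21/8, 9/8), (3, 0)
Objective 8x + 2y at each vertex:
  (0, 0): 0
  (0, 2): 4
  (21/8, 9/8): 93/4
  (3, 0): 24
Maximum is 24 at (3, 0).
Verify constraints at (x, y) = (3, 0):
  3*3 + 1*0 = 9 <= 9 (active)
  1*3 + 1*0 = 3 <= 6
  1*3 + 3*0 = 3 <= 6
  x = 3 >= 0, y = 0 >= 0. All constraints satisfied.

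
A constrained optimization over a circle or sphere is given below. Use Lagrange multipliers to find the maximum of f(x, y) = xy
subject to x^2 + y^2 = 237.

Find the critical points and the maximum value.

Lagrange conditions: y = 2*lambda*x and x = 2*lambda*y
If x = 0 then y = 0, violating the constraint, so x, y != 0.
Dividing: y/x = x/y => x^2 = y^2 => y = x or y = -x
Constraint: 2x^2 = 237 => x^2 = 237/2 => x = +/-sqrt(237/2)
Critical points: (sqrt(237/2), sqrt(237/2)), (-sqrt(237/2), -sqrt(237/2)), (sqrt(237/2), -sqrt(237/2)), (-sqrt(237/2), sqrt(237/2))
  y = x:  xy = x^2 = 237/2  at (sqrt(237/2), sqrt(237/2)) and (-sqrt(237/2), -sqrt(237/2))
  y = -x: xy = -x^2 = -237/2 at (sqrt(237/2), -sqrt(237/2)) and (-sqrt(237/2), sqrt(237/2))
Maximum xy = 237/2 at (sqrt(237/2), sqrt(237/2)) and (-sqrt(237/2), -sqrt(237/2))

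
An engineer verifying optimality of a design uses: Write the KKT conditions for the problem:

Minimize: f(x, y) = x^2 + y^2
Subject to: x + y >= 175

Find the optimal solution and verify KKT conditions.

KKT conditions for min x^2 + y^2 s.t. x + y >= 175:
Stationarity: 2x = mu, 2y = mu
So x = y = mu/2.
Complementary slackness: mu*(x + y - 175) = 0
Primal feasibility: x + y >= 175; dual feasibility: mu >= 0
If mu = 0 then x = y = 0, but 0 + 0 < 175 is infeasible, so the constraint is active.
Constraint active: x + y = 2*(mu/2) = 175 => mu = 175
x = y = 175/2, f = 30625/2
Verify: stationarity 2*(175/2) = 175 = mu; primal 175/2 + 175/2 = 175 >= 175; dual mu = 175 >= 0; complementary slackness 175*(175 - 175) = 0. All KKT conditions hold.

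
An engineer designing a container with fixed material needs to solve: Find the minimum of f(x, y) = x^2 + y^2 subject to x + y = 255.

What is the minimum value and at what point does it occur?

Substitute y = 255 - x into f(x,y) = x^2 + y^2:
g(x) = x^2 + (255 - x)^2 = 2x^2 - 510x + 65025
g'(x) = 4x - 510 = 0  =>  x = 255/2
y = 255 - 255/2 = 255/2
Minimum value = (255/2)^2 + (255/2)^2 = 65025/2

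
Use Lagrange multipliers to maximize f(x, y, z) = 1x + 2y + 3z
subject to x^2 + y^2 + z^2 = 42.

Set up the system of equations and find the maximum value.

Lagrange conditions: 1 = 2*lambda*x, 2 = 2*lambda*y, 3 = 2*lambda*z
So x:1 = y:2 = z:3, i.e. x = 1t, y = 2t, z = 3t
Constraint: t^2*(1^2 + 2^2 + 3^2) = 42
  t^2 * 14 = 42  =>  t = sqrt(3)
Maximum = 1*1t + 2*2t + 3*3t = 14*sqrt(3) = sqrt(588)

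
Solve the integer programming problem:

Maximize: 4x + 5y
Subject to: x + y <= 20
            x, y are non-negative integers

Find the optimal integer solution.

Objective: 4x + 5y, constraint: x + y <= 20
Coefficient of y is 5 > coefficient of x is 4, so allocate the entire budget to y.
Optimal: x = 0, y = 20, value = 100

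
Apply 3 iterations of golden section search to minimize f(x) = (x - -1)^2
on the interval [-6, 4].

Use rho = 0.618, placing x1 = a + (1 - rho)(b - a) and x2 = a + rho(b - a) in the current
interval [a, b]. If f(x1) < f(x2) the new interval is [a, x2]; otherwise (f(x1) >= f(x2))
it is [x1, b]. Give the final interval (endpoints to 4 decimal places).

Golden section search for min of f(x) = (x - -1)^2 on [-6, 4].
Each step: x1 = a + (1 - rho)(b - a), x2 = a + rho(b - a); if f(x1) < f(x2) keep [a, x2], otherwise keep [x1, b].
Step 1: [-6.0000, 4.0000], x1=-2.1800 (f=1.3924), x2=0.1800 (f=1.3924); f(x1) = f(x2) (tie, not '<') => keep [-2.1800, 4.0000]
Step 2: [-2.1800, 4.0000], x1=0.1808 (f=1.3942), x2=1.6392 (f=6.9656); f(x1) < f(x2) => keep [-2.1800, 1.6392]
Step 3: [-2.1800, 1.6392], x1=-0.7211 (f=0.0778), x2=0.1803 (f=1.3931); f(x1) < f(x2) => keep [-2.1800, 0.1803]
Final interval: [-2.1800, 0.1803]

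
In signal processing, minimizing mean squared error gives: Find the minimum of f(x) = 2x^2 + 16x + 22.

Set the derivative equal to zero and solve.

f(x) = 2x^2 + 16x + 22
f'(x) = 4x + (16) = 0
x = -16/4 = -4
f(-4) = -10
Since f''(x) = 4 > 0, this is a minimum.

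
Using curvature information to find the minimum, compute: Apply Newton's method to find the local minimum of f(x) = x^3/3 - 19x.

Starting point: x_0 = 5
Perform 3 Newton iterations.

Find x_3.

f(x) = x^3/3 - 19x
f'(x) = x^2 - 19, f''(x) = 2x
Newton update: x_{n+1} = x_n - (x_n^2 - 19)/(2*x_n)
Step 1: x_0 = 5, f'=6, f''=10, x_1 = 22/5
Step 2: x_1 = 22/5, f'=9/25, f''=44/5, x_2 = 959/220
Step 3: x_2 = 959/220, f'=81/48400, f''=959/110, x_3 = 1839281/421960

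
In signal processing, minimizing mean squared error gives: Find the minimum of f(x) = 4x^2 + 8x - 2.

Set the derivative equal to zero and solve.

f(x) = 4x^2 + 8x - 2
f'(x) = 8x + (8) = 0
x = -8/8 = -1
f(-1) = -6
Since f''(x) = 8 > 0, this is a minimum.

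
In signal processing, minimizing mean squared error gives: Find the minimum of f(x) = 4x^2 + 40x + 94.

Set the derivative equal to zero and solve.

f(x) = 4x^2 + 40x + 94
f'(x) = 8x + (40) = 0
x = -40/8 = -5
f(-5) = -6
Since f''(x) = 8 > 0, this is a minimum.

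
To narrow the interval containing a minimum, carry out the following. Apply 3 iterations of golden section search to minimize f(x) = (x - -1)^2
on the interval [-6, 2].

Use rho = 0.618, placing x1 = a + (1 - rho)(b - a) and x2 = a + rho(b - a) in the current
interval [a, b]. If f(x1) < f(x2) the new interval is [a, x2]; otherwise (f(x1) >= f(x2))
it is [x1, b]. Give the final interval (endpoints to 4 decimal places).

Golden section search for min of f(x) = (x - -1)^2 on [-6, 2].
Each step: x1 = a + (1 - rho)(b - a), x2 = a + rho(b - a); if f(x1) < f(x2) keep [a, x2], otherwise keep [x1, b].
Step 1: [-6.0000, 2.0000], x1=-2.9440 (f=3.7791), x2=-1.0560 (f=0.0031); f(x1) > f(x2) => keep [-2.9440, 2.0000]
Step 2: [-2.9440, 2.0000], x1=-1.0554 (f=0.0031), x2=0.1114 (f=1.2352); f(x1) < f(x2) => keep [-2.9440, 0.1114]
Step 3: [-2.9440, 0.1114], x1=-1.7768 (f=0.6035), x2=-1.0558 (f=0.0031); f(x1) > f(x2) => keep [-1.7768, 0.1114]
Final interval: [-1.7768, 0.1114]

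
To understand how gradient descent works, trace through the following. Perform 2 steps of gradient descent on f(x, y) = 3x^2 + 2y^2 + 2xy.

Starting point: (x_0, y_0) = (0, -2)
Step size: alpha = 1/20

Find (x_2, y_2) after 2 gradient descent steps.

f(x,y) = 3x^2 + 2y^2 + 2xy
grad_x = 6x + 2y, grad_y = 4y + 2x
Step 1: grad = (-4, -8), (1/5, -8/5)
Step 2: grad = (-2, -6), (3/10, -13/10)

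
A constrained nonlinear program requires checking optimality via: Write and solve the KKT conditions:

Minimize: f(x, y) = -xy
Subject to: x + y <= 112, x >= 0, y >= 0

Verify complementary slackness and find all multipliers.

Problem: min -xy s.t. x + y <= 112 (multiplier lambda), x >= 0 (mu_x), y >= 0 (mu_y)
KKT stationarity: -y + lambda - mu_x = 0, -x + lambda - mu_y = 0, with lambda, mu_x, mu_y >= 0
Complementary slackness: lambda*(x + y - 112) = 0, mu_x*x = 0, mu_y*y = 0
If lambda = 0: y = -mu_x <= 0 and x = -mu_y <= 0 force x = y = 0 with f = 0; but x = y = 56 is feasible with f = -3136 < 0, so this is not the minimum. Hence lambda > 0 and x + y = 112.
Try x > 0, y > 0 (so mu_x = mu_y = 0): y = lambda, x = lambda => x = y = lambda
x + y = 112 => 2*lambda = 112 => lambda = 56
x* = y* = 56 > 0, consistent with mu_x = mu_y = 0.
(Any feasible point with x = 0 or y = 0 has f = 0 > -3136, so the minimum is not on those boundaries.)
min(-xy) = -3136 (i.e. max xy = 3136)
Multipliers: lambda = 56, mu_x = 0, mu_y = 0
Complementary slackness: lambda*(x + y - 112) = 56*(56 + 56 - 112) = 0, mu_x*x = 0*56 = 0, mu_y*y = 0*56 = 0. Satisfied.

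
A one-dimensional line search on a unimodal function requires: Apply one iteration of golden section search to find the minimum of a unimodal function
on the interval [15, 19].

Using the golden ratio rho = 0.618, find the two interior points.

Golden section search on [15, 19].
Golden ratio rho = 0.618 (approx).
Interior points:
  x_1 = 15 + (1-0.618)*4 = 16.5280
  x_2 = 15 + 0.618*4 = 17.4720
Compare f(x_1) and f(x_2) to determine which subinterval to keep.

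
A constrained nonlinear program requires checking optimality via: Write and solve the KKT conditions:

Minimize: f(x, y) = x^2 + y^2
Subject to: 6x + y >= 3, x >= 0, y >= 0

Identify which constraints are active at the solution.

KKT conditions for min x^2 + y^2 s.t. 6x + 1y >= 3, x >= 0, y >= 0:
Stationarity: 2x = mu*6 + mu_x, 2y = mu*1 + mu_y, with mu, mu_x, mu_y >= 0
Complementary slackness: mu*(6x + y - 3) = 0, mu_x*x = 0, mu_y*y = 0
(0, 0) is infeasible (6*0 + 1*0 < 3), so if mu = 0 stationarity would force x = mu_x/2 >= 0, y = mu_y/2 >= 0 with mu_x*x = mu_y*y = 0, i.e. x = y = 0: contradiction. Hence mu > 0 and 6x + y = 3 is active.
Try x > 0, y > 0 (so mu_x = mu_y = 0): x = 6*mu/2, y = 1*mu/2
Substitute: 6*(6*mu/2) + 1*(1*mu/2) = 3
  mu*37/2 = 3 => mu = 6/37
x* = 18/37 > 0, y* = 3/37 > 0, consistent with mu_x = mu_y = 0.
f is convex and the constraints are linear, so this KKT point is the global minimum.
f* = 9/37
Active constraints: 6x + y >= 3 (holds with equality, mu = 6/37 > 0); x >= 0 and y >= 0 are inactive (mu_x = mu_y = 0).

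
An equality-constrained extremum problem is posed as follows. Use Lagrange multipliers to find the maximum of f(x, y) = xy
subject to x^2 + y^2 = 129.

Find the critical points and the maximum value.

Lagrange conditions: y = 2*lambda*x and x = 2*lambda*y
If x = 0 then y = 0, violating the constraint, so x, y != 0.
Dividing: y/x = x/y => x^2 = y^2 => y = x or y = -x
Constraint: 2x^2 = 129 => x^2 = 129/2 => x = +/-sqrt(129/2)
Critical points: (sqrt(129/2), sqrt(129/2)), (-sqrt(129/2), -sqrt(129/2)), (sqrt(129/2), -sqrt(129/2)), (-sqrt(129/2), sqrt(129/2))
  y = x:  xy = x^2 = 129/2  at (sqrt(129/2), sqrt(129/2)) and (-sqrt(129/2), -sqrt(129/2))
  y = -x: xy = -x^2 = -129/2 at (sqrt(129/2), -sqrt(129/2)) and (-sqrt(129/2), sqrt(129/2))
Maximum xy = 129/2 at (sqrt(129/2), sqrt(129/2)) and (-sqrt(129/2), -sqrt(129/2))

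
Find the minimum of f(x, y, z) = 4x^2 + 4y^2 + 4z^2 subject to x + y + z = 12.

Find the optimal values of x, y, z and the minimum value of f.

Using Lagrange multipliers on f = 4x^2 + 4y^2 + 4z^2 with constraint x + y + z = 12:
Conditions: 2*4*x = lambda, 2*4*y = lambda, 2*4*z = lambda
So x = lambda/8, y = lambda/8, z = lambda/8
Substituting into constraint: lambda * (3/8) = 12
lambda = 32
x = 4, y = 4, z = 4
Minimum value = 192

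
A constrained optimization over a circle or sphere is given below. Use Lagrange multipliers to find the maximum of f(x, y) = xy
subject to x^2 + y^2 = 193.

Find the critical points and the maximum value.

Lagrange conditions: y = 2*lambda*x and x = 2*lambda*y
If x = 0 then y = 0, violating the constraint, so x, y != 0.
Dividing: y/x = x/y => x^2 = y^2 => y = x or y = -x
Constraint: 2x^2 = 193 => x^2 = 193/2 => x = +/-sqrt(193/2)
Critical points: (sqrt(193/2), sqrt(193/2)), (-sqrt(193/2), -sqrt(193/2)), (sqrt(193/2), -sqrt(193/2)), (-sqrt(193/2), sqrt(193/2))
  y = x:  xy = x^2 = 193/2  at (sqrt(193/2), sqrt(193/2)) and (-sqrt(193/2), -sqrt(193/2))
  y = -x: xy = -x^2 = -193/2 at (sqrt(193/2), -sqrt(193/2)) and (-sqrt(193/2), sqrt(193/2))
Maximum xy = 193/2 at (sqrt(193/2), sqrt(193/2)) and (-sqrt(193/2), -sqrt(193/2))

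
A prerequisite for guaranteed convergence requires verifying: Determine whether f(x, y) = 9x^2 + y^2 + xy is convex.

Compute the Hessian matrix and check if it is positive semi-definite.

f(x,y) = 9x^2 + y^2 + xy
Hessian H = [[18, 1], [1, 2]]
trace(H) = 20, det(H) = 35
Eigenvalues: (20 +/- sqrt(260)) / 2 = 18.06, 1.938
Since both eigenvalues > 0, f is convex.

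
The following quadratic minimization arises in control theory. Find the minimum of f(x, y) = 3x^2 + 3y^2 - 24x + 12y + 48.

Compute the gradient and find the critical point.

f(x,y) = 3x^2 + 3y^2 - 24x + 12y + 48
df/dx = 6x + (-24) = 0  =>  x = 4
df/dy = 6y + (12) = 0  =>  y = -2
f(4, -2) = 3*(4)^2 + 3*(-2)^2 + -24*(4) + 12*(-2) + 48 = -12
Hessian is diagonal with entries 6, 6 > 0, so this is a minimum.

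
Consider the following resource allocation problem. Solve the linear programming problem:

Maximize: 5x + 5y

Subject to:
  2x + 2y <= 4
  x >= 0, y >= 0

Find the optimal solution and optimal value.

The feasible region has vertices at [(0, 0), (2, 0), (0, 2)].
Checking objective 5x + 5y at each vertex:
  (0, 0): 5*0 + 5*0 = 0
  (2, 0): 5*2 + 5*0 = 10
  (0, 2): 5*0 + 5*2 = 10
Maximum is 10 at (2, 0).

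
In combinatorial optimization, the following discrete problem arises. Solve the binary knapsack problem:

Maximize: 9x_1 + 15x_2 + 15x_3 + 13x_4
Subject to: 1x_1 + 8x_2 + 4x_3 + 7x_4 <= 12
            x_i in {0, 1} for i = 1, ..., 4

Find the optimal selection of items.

Items: item 1 (v=9, w=1), item 2 (v=15, w=8), item 3 (v=15, w=4), item 4 (v=13, w=7)
Capacity: 12
Checking all 16 subsets (w = total weight, v = total value):
  {}: w = 0, v = 0
  {1}: w = 1, v = 9
  {2}: w = 8, v = 15
  {3}: w = 4, v = 15
  {4}: w = 7, v = 13
  {1, 2}: w = 9, v = 24
  {1, 3}: w = 5, v = 24
  {1, 4}: w = 8, v = 22
  {2, 3}: w = 12, v = 30
  {2, 4}: w = 15 > 12, infeasible
  {3, 4}: w = 11, v = 28
  {1, 2, 3}: w = 13 > 12, infeasible
  {1, 2, 4}: w = 16 > 12, infeasible
  {1, 3, 4}: w = 12, v = 37
  {2, 3, 4}: w = 19 > 12, infeasible
  {1, 2, 3, 4}: w = 20 > 12, infeasible
Best feasible subset: items [1, 3, 4]
Total weight: 12 <= 12, total value: 37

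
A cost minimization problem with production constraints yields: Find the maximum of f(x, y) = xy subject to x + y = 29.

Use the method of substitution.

Substitute y = 29 - x into f(x,y) = xy:
g(x) = x(29 - x) = 29x - x^2
g'(x) = 29 - 2x = 0  =>  x = 29/2
y = 29 - 29/2 = 29/2
Maximum value = (29/2) * (29/2) = 841/4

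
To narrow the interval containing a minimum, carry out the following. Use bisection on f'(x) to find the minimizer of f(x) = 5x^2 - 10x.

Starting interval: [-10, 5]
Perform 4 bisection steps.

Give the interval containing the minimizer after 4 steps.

Finding critical point of f(x) = 5x^2 - 10x using bisection on f'(x) = 10x + -10.
f'(x) = 0 when x = 1.
Starting interval: [-10, 5]
Step 1: mid = -5/2, f'(mid) = -35, new interval = [-5/2, 5]
Step 2: mid = 5/4, f'(mid) = 5/2, new interval = [-5/2, 5/4]
Step 3: mid = -5/8, f'(mid) = -65/4, new interval = [-5/8, 5/4]
Step 4: mid = 5/16, f'(mid) = -55/8, new interval = [5/16, 5/4]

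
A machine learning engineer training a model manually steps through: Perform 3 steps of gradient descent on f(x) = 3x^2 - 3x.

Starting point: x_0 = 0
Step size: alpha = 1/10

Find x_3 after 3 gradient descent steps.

f(x) = 3x^2 - 3x, f'(x) = 6x + (-3)
Step 1: f'(0) = -3, x_1 = 0 - 1/10 * -3 = 3/10
Step 2: f'(3/10) = -6/5, x_2 = 3/10 - 1/10 * -6/5 = 21/50
Step 3: f'(21/50) = -12/25, x_3 = 21/50 - 1/10 * -12/25 = 117/250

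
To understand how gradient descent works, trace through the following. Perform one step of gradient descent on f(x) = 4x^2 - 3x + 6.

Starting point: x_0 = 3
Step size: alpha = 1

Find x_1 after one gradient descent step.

f(x) = 4x^2 - 3x + 6
f'(x) = 8x - 3
f'(3) = 8*3 + (-3) = 21
x_1 = x_0 - alpha * f'(x_0) = 3 - 1 * 21 = -18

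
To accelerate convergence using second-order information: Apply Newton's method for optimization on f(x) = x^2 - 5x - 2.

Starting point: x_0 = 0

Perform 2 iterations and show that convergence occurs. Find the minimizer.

f(x) = x^2 - 5x - 2, f'(x) = 2x + (-5), f''(x) = 2
Step 1: f'(0) = -5, x_1 = 0 - -5/2 = 5/2
Step 2: f'(5/2) = 0, x_2 = 5/2 (converged)
Newton's method converges in 1 step for quadratics.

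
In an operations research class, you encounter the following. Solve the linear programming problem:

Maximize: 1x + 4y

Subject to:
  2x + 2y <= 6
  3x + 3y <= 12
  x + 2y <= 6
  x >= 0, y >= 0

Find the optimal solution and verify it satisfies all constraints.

Feasible vertices: (0, 0), (0, 3), (3, 0)
Objective 1x + 4y at each vertex:
  (0, 0): 0
  (0, 3): 12
  (3, 0): 3
Maximum is 12 at (0, 3).
Verify constraints at (x, y) = (0, 3):
  2*0 + 2*3 = 6 <= 6 (active)
  3*0 + 3*3 = 9 <= 12
  1*0 + 2*3 = 6 <= 6 (active)
  x = 0 >= 0, y = 3 >= 0. All constraints satisfied.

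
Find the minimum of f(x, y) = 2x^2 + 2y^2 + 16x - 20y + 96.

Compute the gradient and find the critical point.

f(x,y) = 2x^2 + 2y^2 + 16x - 20y + 96
df/dx = 4x + (16) = 0  =>  x = -4
df/dy = 4y + (-20) = 0  =>  y = 5
f(-4, 5) = 2*(-4)^2 + 2*(5)^2 + 16*(-4) + -20*(5) + 96 = 14
Hessian is diagonal with entries 4, 4 > 0, so this is a minimum.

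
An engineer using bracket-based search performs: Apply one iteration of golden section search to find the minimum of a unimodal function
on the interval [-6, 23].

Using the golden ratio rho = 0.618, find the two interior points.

Golden section search on [-6, 23].
Golden ratio rho = 0.618 (approx).
Interior points:
  x_1 = -6 + (1-0.618)*29 = 5.0780
  x_2 = -6 + 0.618*29 = 11.9220
Compare f(x_1) and f(x_2) to determine which subinterval to keep.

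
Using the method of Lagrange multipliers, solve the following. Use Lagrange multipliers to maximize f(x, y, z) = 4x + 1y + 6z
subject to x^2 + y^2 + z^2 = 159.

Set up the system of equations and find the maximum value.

Lagrange conditions: 4 = 2*lambda*x, 1 = 2*lambda*y, 6 = 2*lambda*z
So x:4 = y:1 = z:6, i.e. x = 4t, y = 1t, z = 6t
Constraint: t^2*(4^2 + 1^2 + 6^2) = 159
  t^2 * 53 = 159  =>  t = sqrt(3)
Maximum = 4*4t + 1*1t + 6*6t = 53*sqrt(3) = sqrt(8427)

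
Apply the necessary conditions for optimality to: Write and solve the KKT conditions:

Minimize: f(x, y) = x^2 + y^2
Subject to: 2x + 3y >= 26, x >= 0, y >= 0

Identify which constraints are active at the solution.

KKT conditions for min x^2 + y^2 s.t. 2x + 3y >= 26, x >= 0, y >= 0:
Stationarity: 2x = mu*2 + mu_x, 2y = mu*3 + mu_y, with mu, mu_x, mu_y >= 0
Complementary slackness: mu*(2x + 3y - 26) = 0, mu_x*x = 0, mu_y*y = 0
(0, 0) is infeasible (2*0 + 3*0 < 26), so if mu = 0 stationarity would force x = mu_x/2 >= 0, y = mu_y/2 >= 0 with mu_x*x = mu_y*y = 0, i.e. x = y = 0: contradiction. Hence mu > 0 and 2x + 3y = 26 is active.
Try x > 0, y > 0 (so mu_x = mu_y = 0): x = 2*mu/2, y = 3*mu/2
Substitute: 2*(2*mu/2) + 3*(3*mu/2) = 26
  mu*13/2 = 26 => mu = 4
x* = 4 > 0, y* = 6 > 0, consistent with mu_x = mu_y = 0.
f is convex and the constraints are linear, so this KKT point is the global minimum.
f* = 52
Active constraints: 2x + 3y >= 26 (holds with equality, mu = 4 > 0); x >= 0 and y >= 0 are inactive (mu_x = mu_y = 0).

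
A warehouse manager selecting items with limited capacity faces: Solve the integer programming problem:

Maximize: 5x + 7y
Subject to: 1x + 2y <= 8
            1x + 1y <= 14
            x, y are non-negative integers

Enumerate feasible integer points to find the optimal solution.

Constraint 1: 1x + 2y <= 8
Constraint 2: 1x + 1y <= 14
Feasible x range (need y >= 0): 0 <= x <= min(8/1, 14/1) => x in {0, ..., 8}.
Enumerate feasible integer points row by row (the coefficient of y is 7 > 0, so for each x the largest feasible y gives the best value):
  x = 0: y <= min((8 - 1*0)/2, (14 - 1*0)/1) => y in {0, ..., 4}; best 5*0 + 7*4 = 28
  x = 1: y <= min((8 - 1*1)/2, (14 - 1*1)/1) => y in {0, ..., 3}; best 5*1 + 7*3 = 26
  x = 2: y <= min((8 - 1*2)/2, (14 - 1*2)/1) => y in {0, ..., 3}; best 5*2 + 7*3 = 31
  x = 3: y <= min((8 - 1*3)/2, (14 - 1*3)/1) => y in {0, ..., 2}; best 5*3 + 7*2 = 29
  x = 4: y <= min((8 - 1*4)/2, (14 - 1*4)/1) => y in {0, ..., 2}; best 5*4 + 7*2 = 34
  x = 5: y <= min((8 - 1*5)/2, (14 - 1*5)/1) => y in {0, ..., 1}; best 5*5 + 7*1 = 32
  x = 6: y <= min((8 - 1*6)/2, (14 - 1*6)/1) => y in {0, ..., 1}; best 5*6 + 7*1 = 37
  x = 7: y <= min((8 - 1*7)/2, (14 - 1*7)/1) => y in {0}; best 5*7 + 7*0 = 35
  x = 8: y <= min((8 - 1*8)/2, (14 - 1*8)/1) => y in {0}; best 5*8 + 7*0 = 40
The maximum 5x + 7y = 40 is achieved at x = 8, y = 0.
Check: 1*8 + 2*0 = 8 <= 8 and 1*8 + 1*0 = 8 <= 14.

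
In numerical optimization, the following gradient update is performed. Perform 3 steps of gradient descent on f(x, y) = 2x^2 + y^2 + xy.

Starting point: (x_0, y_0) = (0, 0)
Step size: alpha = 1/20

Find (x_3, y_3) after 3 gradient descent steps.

f(x,y) = 2x^2 + y^2 + xy
grad_x = 4x + 1y, grad_y = 2y + 1x
Step 1: grad = (0, 0), (0, 0)
Step 2: grad = (0, 0), (0, 0)
Step 3: grad = (0, 0), (0, 0)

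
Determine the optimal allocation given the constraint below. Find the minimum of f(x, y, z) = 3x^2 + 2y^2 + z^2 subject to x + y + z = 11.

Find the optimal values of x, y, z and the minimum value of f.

Using Lagrange multipliers on f = 3x^2 + 2y^2 + z^2 with constraint x + y + z = 11:
Conditions: 2*3*x = lambda, 2*2*y = lambda, 2*1*z = lambda
So x = lambda/6, y = lambda/4, z = lambda/2
Substituting into constraint: lambda * (11/12) = 11
lambda = 12
x = 2, y = 3, z = 6
Minimum value = 66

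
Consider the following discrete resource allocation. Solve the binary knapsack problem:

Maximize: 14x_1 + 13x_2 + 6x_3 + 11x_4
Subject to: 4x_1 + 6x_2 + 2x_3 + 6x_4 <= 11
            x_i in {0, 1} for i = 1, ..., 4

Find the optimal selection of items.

Items: item 1 (v=14, w=4), item 2 (v=13, w=6), item 3 (v=6, w=2), item 4 (v=11, w=6)
Capacity: 11
Checking all 16 subsets (w = total weight, v = total value):
  {}: w = 0, v = 0
  {1}: w = 4, v = 14
  {2}: w = 6, v = 13
  {3}: w = 2, v = 6
  {4}: w = 6, v = 11
  {1, 2}: w = 10, v = 27
  {1, 3}: w = 6, v = 20
  {1, 4}: w = 10, v = 25
  {2, 3}: w = 8, v = 19
  {2, 4}: w = 12 > 11, infeasible
  {3, 4}: w = 8, v = 17
  {1, 2, 3}: w = 12 > 11, infeasible
  {1, 2, 4}: w = 16 > 11, infeasible
  {1, 3, 4}: w = 12 > 11, infeasible
  {2, 3, 4}: w = 14 > 11, infeasible
  {1, 2, 3, 4}: w = 18 > 11, infeasible
Best feasible subset: items [1, 2]
Total weight: 10 <= 11, total value: 27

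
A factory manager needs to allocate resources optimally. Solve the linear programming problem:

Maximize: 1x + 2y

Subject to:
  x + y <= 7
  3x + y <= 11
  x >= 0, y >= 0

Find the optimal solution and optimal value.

Feasible vertices: (0, 0), (0, 7), (2, 5), (11/3, 0)
Objective 1x + 2y at each:
  (0, 0): 0
  (0, 7): 14
  (2, 5): 12
  (11/3, 0): 11/3
Maximum is 14 at (0, 7).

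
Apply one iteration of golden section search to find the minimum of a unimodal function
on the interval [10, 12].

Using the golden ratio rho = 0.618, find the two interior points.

Golden section search on [10, 12].
Golden ratio rho = 0.618 (approx).
Interior points:
  x_1 = 10 + (1-0.618)*2 = 10.7640
  x_2 = 10 + 0.618*2 = 11.2360
Compare f(x_1) and f(x_2) to determine which subinterval to keep.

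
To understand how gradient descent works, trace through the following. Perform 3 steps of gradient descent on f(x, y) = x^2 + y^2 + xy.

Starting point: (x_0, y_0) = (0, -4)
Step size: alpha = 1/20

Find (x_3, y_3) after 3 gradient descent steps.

f(x,y) = x^2 + y^2 + xy
grad_x = 2x + 1y, grad_y = 2y + 1x
Step 1: grad = (-4, -8), (1/5, -18/5)
Step 2: grad = (-16/5, -7), (9/25, -13/4)
Step 3: grad = (-253/100, -307/50), (973/2000, -2943/1000)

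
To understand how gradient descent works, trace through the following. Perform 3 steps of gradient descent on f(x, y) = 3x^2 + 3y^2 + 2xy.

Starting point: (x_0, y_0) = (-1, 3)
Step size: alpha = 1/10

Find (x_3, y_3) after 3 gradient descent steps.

f(x,y) = 3x^2 + 3y^2 + 2xy
grad_x = 6x + 2y, grad_y = 6y + 2x
Step 1: grad = (0, 16), (-1, 7/5)
Step 2: grad = (-16/5, 32/5), (-17/25, 19/25)
Step 3: grad = (-64/25, 16/5), (-53/125, 11/25)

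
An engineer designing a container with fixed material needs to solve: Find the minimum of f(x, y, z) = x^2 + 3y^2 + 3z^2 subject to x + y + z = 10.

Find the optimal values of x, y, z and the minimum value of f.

Using Lagrange multipliers on f = x^2 + 3y^2 + 3z^2 with constraint x + y + z = 10:
Conditions: 2*1*x = lambda, 2*3*y = lambda, 2*3*z = lambda
So x = lambda/2, y = lambda/6, z = lambda/6
Substituting into constraint: lambda * (5/6) = 10
lambda = 12
x = 6, y = 2, z = 2
Minimum value = 60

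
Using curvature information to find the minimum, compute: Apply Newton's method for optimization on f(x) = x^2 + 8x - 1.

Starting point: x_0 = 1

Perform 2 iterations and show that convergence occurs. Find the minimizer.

f(x) = x^2 + 8x - 1, f'(x) = 2x + (8), f''(x) = 2
Step 1: f'(1) = 10, x_1 = 1 - 10/2 = -4
Step 2: f'(-4) = 0, x_2 = -4 (converged)
Newton's method converges in 1 step for quadratics.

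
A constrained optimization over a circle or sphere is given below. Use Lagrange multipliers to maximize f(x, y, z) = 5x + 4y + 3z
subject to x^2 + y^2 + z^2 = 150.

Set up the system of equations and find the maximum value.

Lagrange conditions: 5 = 2*lambda*x, 4 = 2*lambda*y, 3 = 2*lambda*z
So x:5 = y:4 = z:3, i.e. x = 5t, y = 4t, z = 3t
Constraint: t^2*(5^2 + 4^2 + 3^2) = 150
  t^2 * 50 = 150  =>  t = sqrt(3)
Maximum = 5*5t + 4*4t + 3*3t = 50*sqrt(3) = sqrt(7500)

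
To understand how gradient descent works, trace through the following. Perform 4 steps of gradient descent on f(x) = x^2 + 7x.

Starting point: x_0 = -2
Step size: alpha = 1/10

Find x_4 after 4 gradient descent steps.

f(x) = x^2 + 7x, f'(x) = 2x + (7)
Step 1: f'(-2) = 3, x_1 = -2 - 1/10 * 3 = -23/10
Step 2: f'(-23/10) = 12/5, x_2 = -23/10 - 1/10 * 12/5 = -127/50
Step 3: f'(-127/50) = 48/25, x_3 = -127/50 - 1/10 * 48/25 = -683/250
Step 4: f'(-683/250) = 192/125, x_4 = -683/250 - 1/10 * 192/125 = -3607/1250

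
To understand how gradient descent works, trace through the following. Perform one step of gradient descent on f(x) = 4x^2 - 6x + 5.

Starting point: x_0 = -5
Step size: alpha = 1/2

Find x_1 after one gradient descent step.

f(x) = 4x^2 - 6x + 5
f'(x) = 8x - 6
f'(-5) = 8*-5 + (-6) = -46
x_1 = x_0 - alpha * f'(x_0) = -5 - 1/2 * -46 = 18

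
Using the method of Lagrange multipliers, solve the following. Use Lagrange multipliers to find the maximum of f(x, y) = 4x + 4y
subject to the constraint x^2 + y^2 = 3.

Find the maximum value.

Set up Lagrange conditions: grad f = lambda * grad g
  4 = 2*lambda*x
  4 = 2*lambda*y
From these: x/y = 4/4, so x = 4t, y = 4t for some t.
Substitute into constraint: (4t)^2 + (4t)^2 = 3
  t^2 * 32 = 3
  t = sqrt(3/32)
Maximum = 4*x + 4*y = (4^2 + 4^2)*t = 32 * sqrt(3/32) = sqrt(96)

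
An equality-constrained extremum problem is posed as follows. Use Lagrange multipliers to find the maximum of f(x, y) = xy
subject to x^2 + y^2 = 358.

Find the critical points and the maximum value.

Lagrange conditions: y = 2*lambda*x and x = 2*lambda*y
If x = 0 then y = 0, violating the constraint, so x, y != 0.
Dividing: y/x = x/y => x^2 = y^2 => y = x or y = -x
Constraint: 2x^2 = 358 => x^2 = 179 => x = +/-sqrt(179)
Critical points: (sqrt(179), sqrt(179)), (-sqrt(179), -sqrt(179)), (sqrt(179), -sqrt(179)), (-sqrt(179), sqrt(179))
  y = x:  xy = x^2 = 179  at (sqrt(179), sqrt(179)) and (-sqrt(179), -sqrt(179))
  y = -x: xy = -x^2 = -179 at (sqrt(179), -sqrt(179)) and (-sqrt(179), sqrt(179))
Maximum xy = 179 at (sqrt(179), sqrt(179)) and (-sqrt(179), -sqrt(179))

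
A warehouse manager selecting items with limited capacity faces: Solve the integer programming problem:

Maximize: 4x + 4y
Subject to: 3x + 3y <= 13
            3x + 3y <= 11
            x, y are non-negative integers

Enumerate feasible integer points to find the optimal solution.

Constraint 1: 3x + 3y <= 13
Constraint 2: 3x + 3y <= 11
Feasible x range (need y >= 0): 0 <= x <= min(13/3, 11/3) => x in {0, ..., 3}.
Enumerate feasible integer points row by row (the coefficient of y is 4 > 0, so for each x the largest feasible y gives the best value):
  x = 0: y <= min((13 - 3*0)/3, (11 - 3*0)/3) => y in {0, ..., 3}; best 4*0 + 4*3 = 12
  x = 1: y <= min((13 - 3*1)/3, (11 - 3*1)/3) => y in {0, ..., 2}; best 4*1 + 4*2 = 12
  x = 2: y <= min((13 - 3*2)/3, (11 - 3*2)/3) => y in {0, ..., 1}; best 4*2 + 4*1 = 12
  x = 3: y <= min((13 - 3*3)/3, (11 - 3*3)/3) => y in {0}; best 4*3 + 4*0 = 12
The maximum 4x + 4y = 12 is achieved at x = 0, y = 3.
(The same value 12 is also attained at (1, 2), (2, 1), (3, 0).)
Check: 3*0 + 3*3 = 9 <= 13 and 3*0 + 3*3 = 9 <= 11.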